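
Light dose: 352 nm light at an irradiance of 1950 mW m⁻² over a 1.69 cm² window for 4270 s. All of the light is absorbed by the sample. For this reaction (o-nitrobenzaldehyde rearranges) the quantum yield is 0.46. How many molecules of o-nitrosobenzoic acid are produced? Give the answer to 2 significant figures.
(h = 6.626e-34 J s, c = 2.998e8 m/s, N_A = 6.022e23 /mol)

1.1e18 molecules

Photon energy at 352 nm: hc/λ = (6.626e-34)(2.998e8)/(352e-9) = 5.643e-19 J.
Energy delivered: (1950 mW m⁻²)(1.69e-4 m²)(4270 s) = 1.407 J.
Photons incident: 1.407 / 5.643e-19 = 2.493e18, i.e. 2.493e18/6.022e23 = 4.140e-6 mol.
Product: Φ × n_abs = 0.46 × 4.140e-6 = 1.904e-6 mol.
As a count: 1.904e-6 × 6.022e23 = 1.1e18.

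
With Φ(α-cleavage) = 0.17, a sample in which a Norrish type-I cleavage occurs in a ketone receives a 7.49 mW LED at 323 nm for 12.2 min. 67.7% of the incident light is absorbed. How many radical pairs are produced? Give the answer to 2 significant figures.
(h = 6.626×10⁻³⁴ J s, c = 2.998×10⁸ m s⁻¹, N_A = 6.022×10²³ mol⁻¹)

1.0×10¹⁸ radical pairs

Photon energy at 323 nm: hc/λ = (6.626×10⁻³⁴)(2.998×10⁸)/(323×10⁻⁹) = 6.150×10⁻¹⁹ J.
Energy delivered: (7.49 mW)(732 s) = 5.483 J.
Photons incident: 5.483 / 6.150×10⁻¹⁹ = 8.915×10¹⁸, i.e. 8.915×10¹⁸/6.022×10²³ = 1.480×10⁻⁵ mol.
Photons absorbed: 0.677 × 1.480×10⁻⁵ = 1.002×10⁻⁵ mol.
Product: Φ × n_abs = 0.17 × 1.002×10⁻⁵ = 1.703×10⁻⁶ mol.
As a count: 1.703×10⁻⁶ × 6.022×10²³ = 1.0×10¹⁸.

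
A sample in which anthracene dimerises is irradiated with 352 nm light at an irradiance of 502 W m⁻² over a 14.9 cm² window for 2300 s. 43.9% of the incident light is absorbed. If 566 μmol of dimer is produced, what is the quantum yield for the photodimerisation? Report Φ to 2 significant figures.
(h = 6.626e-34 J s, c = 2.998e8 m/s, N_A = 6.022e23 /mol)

Product: 566 μmol = 5.66e-4 mol.
Photon energy at 352 nm: hc/λ = (6.626e-34)(2.998e8)/(352e-9) = 5.643e-19 J.
Energy delivered: (502 W m⁻²)(14.9e-4 m²)(2300 s) = 1720 J.
Photons incident: 1720 / 5.643e-19 = 3.048e21, i.e. 3.048e21/6.022e23 = 0.005061 mol.
Photons absorbed: 0.439 × 0.005061 = 0.002222 mol.
Φ = 5.66e-4 mol / 0.002222 mol photons = 0.25.

Φ = 0.25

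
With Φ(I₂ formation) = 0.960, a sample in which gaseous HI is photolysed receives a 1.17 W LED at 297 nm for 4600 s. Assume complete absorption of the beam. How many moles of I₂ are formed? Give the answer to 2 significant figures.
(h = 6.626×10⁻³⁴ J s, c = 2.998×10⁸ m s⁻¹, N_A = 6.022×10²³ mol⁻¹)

0.013 mol

Photon energy at 297 nm: hc/λ = (6.626×10⁻³⁴)(2.998×10⁸)/(297×10⁻⁹) = 6.688×10⁻¹⁹ J.
Energy delivered: (1.17 W)(4600 s) = 5382 J.
Photons incident: 5382 / 6.688×10⁻¹⁹ = 8.047×10²¹, i.e. 8.047×10²¹/6.022×10²³ = 0.01336 mol.
Product: Φ × n_abs = 0.960 × 0.01336 = 0.01283 mol.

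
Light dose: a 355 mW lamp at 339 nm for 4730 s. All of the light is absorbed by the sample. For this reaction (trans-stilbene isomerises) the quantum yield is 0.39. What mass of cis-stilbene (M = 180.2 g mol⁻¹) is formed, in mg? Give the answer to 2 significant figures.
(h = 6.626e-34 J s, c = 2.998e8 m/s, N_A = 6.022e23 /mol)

Photon energy at 339 nm: hc/λ = (6.626e-34)(2.998e8)/(339e-9) = 5.860e-19 J.
Energy delivered: (355 mW)(4730 s) = 1679 J.
Photons incident: 1679 / 5.860e-19 = 2.865e21, i.e. 2.865e21/6.022e23 = 0.004758 mol.
Product: Φ × n_abs = 0.39 × 0.004758 = 0.001856 mol.
Mass: 0.001856 × 180.2 = 0.3345 g = 330 mg.

330 mg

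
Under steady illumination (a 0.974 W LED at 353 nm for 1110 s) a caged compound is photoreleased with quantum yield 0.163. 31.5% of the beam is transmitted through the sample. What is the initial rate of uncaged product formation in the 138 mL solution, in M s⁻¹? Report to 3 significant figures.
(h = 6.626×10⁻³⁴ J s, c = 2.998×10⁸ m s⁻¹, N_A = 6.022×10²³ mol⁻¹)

2.33×10⁻⁶ M s⁻¹

Photon energy at 353 nm: hc/λ = (6.626×10⁻³⁴)(2.998×10⁸)/(353×10⁻⁹) = 5.627×10⁻¹⁹ J.
Energy delivered: (0.974 W)(1110 s) = 1081 J.
Photons incident: 1081 / 5.627×10⁻¹⁹ = 1.921×10²¹, i.e. 1.921×10²¹/6.022×10²³ = 0.003190 mol.
Fraction absorbed: 1 − 31.5/100 = 0.6850.
Photons absorbed: 0.6850 × 0.003190 = 0.002185 mol.
Product formed: 0.163 × 0.002185 = 3.562×10⁻⁴ mol.
Rate: 3.562×10⁻⁴ mol / (1110 s × 0.138 L) = 2.33×10⁻⁶ M s⁻¹.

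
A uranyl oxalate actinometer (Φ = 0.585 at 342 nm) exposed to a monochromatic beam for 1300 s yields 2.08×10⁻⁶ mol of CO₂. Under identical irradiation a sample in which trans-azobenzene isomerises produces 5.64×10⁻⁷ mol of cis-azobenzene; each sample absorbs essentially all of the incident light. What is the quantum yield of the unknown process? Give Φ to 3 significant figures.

Photons absorbed by the actinometer: 2.08×10⁻⁶ / 0.585 = 3.556×10⁻⁶ mol.
Φ(unknown) = 5.64×10⁻⁷ / 3.556×10⁻⁶ = 0.159.

Φ = 0.159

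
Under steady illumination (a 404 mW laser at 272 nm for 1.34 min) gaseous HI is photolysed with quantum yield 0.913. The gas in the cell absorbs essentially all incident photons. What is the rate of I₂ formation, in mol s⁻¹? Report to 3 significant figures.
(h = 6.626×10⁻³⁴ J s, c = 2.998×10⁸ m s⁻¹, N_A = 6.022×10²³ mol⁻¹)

Photon energy at 272 nm: hc/λ = (6.626×10⁻³⁴)(2.998×10⁸)/(272×10⁻⁹) = 7.303×10⁻¹⁹ J.
Energy delivered: (404 mW)(80.4 s) = 32.48 J.
Photons incident: 32.48 / 7.303×10⁻¹⁹ = 4.447×10¹⁹, i.e. 4.447×10¹⁹/6.022×10²³ = 7.385×10⁻⁵ mol.
Product formed: 0.913 × 7.385×10⁻⁵ = 6.743×10⁻⁵ mol.
Rate: 6.743×10⁻⁵ / 80.4 s = 8.39×10⁻⁷ mol s⁻¹.

8.39×10⁻⁷ mol s⁻¹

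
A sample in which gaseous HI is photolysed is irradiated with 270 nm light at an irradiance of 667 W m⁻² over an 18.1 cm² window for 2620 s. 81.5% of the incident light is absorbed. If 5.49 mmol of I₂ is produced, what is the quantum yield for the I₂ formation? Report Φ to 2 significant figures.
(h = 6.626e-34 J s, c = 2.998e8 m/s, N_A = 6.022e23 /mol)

Φ = 0.94

Product: 5.49 mmol = 0.00549 mol.
Photon energy at 270 nm: hc/λ = (6.626e-34)(2.998e8)/(270e-9) = 7.357e-19 J.
Energy delivered: (667 W m⁻²)(18.1e-4 m²)(2620 s) = 3163 J.
Photons incident: 3163 / 7.357e-19 = 4.299e21, i.e. 4.299e21/6.022e23 = 0.007139 mol.
Photons absorbed: 0.815 × 0.007139 = 0.005818 mol.
Φ = 0.00549 mol / 0.005818 mol photons = 0.94.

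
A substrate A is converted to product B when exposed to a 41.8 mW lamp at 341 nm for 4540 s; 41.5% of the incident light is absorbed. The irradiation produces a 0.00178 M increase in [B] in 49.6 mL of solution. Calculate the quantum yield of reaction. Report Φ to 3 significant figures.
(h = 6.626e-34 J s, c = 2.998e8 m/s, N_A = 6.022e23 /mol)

Φ = 0.393

Product: (0.00178 M)(0.0496 L) = 8.829e-5 mol.
Photon energy at 341 nm: hc/λ = (6.626e-34)(2.998e8)/(341e-9) = 5.825e-19 J.
Energy delivered: (41.8 mW)(4540 s) = 189.8 J.
Photons incident: 189.8 / 5.825e-19 = 3.258e20, i.e. 3.258e20/6.022e23 = 5.410e-4 mol.
Photons absorbed: 0.415 × 5.410e-4 = 2.245e-4 mol.
Φ = 8.829e-5 mol / 2.245e-4 mol photons = 0.393.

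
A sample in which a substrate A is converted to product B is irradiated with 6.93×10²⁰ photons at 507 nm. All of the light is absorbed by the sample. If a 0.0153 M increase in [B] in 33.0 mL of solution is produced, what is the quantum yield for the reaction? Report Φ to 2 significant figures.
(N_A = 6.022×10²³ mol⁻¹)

Product: (0.0153 M)(0.033 L) = 5.049×10⁻⁴ mol.
Moles of photons: 6.93×10²⁰ / 6.022×10²³ = 0.001151 mol.
Φ = 5.049×10⁻⁴ mol / 0.001151 mol photons = 0.44.

Φ = 0.44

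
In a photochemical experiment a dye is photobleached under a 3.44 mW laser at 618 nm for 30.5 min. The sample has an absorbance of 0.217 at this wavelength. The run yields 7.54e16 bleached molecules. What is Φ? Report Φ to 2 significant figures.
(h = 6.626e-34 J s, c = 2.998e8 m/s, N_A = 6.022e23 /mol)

Product: 7.54e16 / 6.022e23 = 1.252e-7 mol.
Photon energy at 618 nm: hc/λ = (6.626e-34)(2.998e8)/(618e-9) = 3.214e-19 J.
Energy delivered: (3.44 mW)(1830 s) = 6.295 J.
Photons incident: 6.295 / 3.214e-19 = 1.959e19, i.e. 1.959e19/6.022e23 = 3.253e-5 mol.
Fraction absorbed: 1 − 10^(−0.217) = 0.3933.
Photons absorbed: 0.3933 × 3.253e-5 = 1.279e-5 mol.
Φ = 1.252e-7 mol / 1.279e-5 mol photons = 0.0098.

Φ = 0.0098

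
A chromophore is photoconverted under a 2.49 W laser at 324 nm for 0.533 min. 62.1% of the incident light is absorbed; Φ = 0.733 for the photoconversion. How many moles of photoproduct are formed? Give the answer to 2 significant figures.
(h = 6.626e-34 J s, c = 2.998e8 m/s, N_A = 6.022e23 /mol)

9.8e-5 mol

Photon energy at 324 nm: hc/λ = (6.626e-34)(2.998e8)/(324e-9) = 6.131e-19 J.
Energy delivered: (2.49 W)(31.98 s) = 79.63 J.
Photons incident: 79.63 / 6.131e-19 = 1.299e20, i.e. 1.299e20/6.022e23 = 2.157e-4 mol.
Photons absorbed: 0.621 × 2.157e-4 = 1.339e-4 mol.
Product: Φ × n_abs = 0.733 × 1.339e-4 = 9.815e-5 mol.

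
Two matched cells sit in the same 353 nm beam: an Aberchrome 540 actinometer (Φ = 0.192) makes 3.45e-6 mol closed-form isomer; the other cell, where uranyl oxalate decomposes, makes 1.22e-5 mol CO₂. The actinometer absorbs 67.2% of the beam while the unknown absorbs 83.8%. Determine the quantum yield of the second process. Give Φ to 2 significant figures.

Photons absorbed by the actinometer: 3.45e-6 / 0.192 = 1.797e-5 mol.
Incident flux: 1.797e-5 / 0.672 = 2.674e-5 einstein.
Absorbed by unknown: 0.838 × 2.674e-5 = 2.241e-5 mol.
Φ(unknown) = 1.22e-5 / 2.241e-5 = 0.54.

Φ = 0.54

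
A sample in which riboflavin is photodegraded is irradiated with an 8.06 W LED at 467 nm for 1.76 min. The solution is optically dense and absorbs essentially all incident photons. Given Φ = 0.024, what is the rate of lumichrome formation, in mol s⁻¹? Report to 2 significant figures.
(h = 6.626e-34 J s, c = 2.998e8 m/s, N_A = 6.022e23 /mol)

Photon energy at 467 nm: hc/λ = (6.626e-34)(2.998e8)/(467e-9) = 4.254e-19 J.
Energy delivered: (8.06 W)(105.6 s) = 851.1 J.
Photons incident: 851.1 / 4.254e-19 = 2.001e21, i.e. 2.001e21/6.022e23 = 0.003323 mol.
Product formed: 0.024 × 0.003323 = 7.975e-5 mol.
Rate: 7.975e-5 / 105.6 s = 7.6e-7 mol s⁻¹.

7.6e-7 mol s⁻¹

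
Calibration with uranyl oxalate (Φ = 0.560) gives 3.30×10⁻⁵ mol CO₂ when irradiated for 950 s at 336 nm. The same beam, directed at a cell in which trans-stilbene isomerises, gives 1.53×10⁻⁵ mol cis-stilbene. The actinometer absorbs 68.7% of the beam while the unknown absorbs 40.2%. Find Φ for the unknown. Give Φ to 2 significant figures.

Photons absorbed by the actinometer: 3.30×10⁻⁵ / 0.560 = 5.893×10⁻⁵ mol.
Incident flux: 5.893×10⁻⁵ / 0.687 = 8.578×10⁻⁵ einstein.
Absorbed by unknown: 0.402 × 8.578×10⁻⁵ = 3.448×10⁻⁵ mol.
Φ(unknown) = 1.53×10⁻⁵ / 3.448×10⁻⁵ = 0.44.

Φ = 0.44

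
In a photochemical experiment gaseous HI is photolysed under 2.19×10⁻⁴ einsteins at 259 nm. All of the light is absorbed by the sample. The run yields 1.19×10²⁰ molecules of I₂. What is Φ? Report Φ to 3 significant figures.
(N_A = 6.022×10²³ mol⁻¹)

Φ = 0.902

Product: 1.19×10²⁰ / 6.022×10²³ = 1.976×10⁻⁴ mol.
Φ = 1.976×10⁻⁴ mol / 2.19×10⁻⁴ mol photons = 0.902.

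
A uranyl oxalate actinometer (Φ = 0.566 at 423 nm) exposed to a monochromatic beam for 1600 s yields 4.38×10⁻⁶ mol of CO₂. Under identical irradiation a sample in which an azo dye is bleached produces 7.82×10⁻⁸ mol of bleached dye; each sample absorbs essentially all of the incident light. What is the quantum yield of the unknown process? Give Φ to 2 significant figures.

Photons absorbed by the actinometer: 4.38×10⁻⁶ / 0.566 = 7.739×10⁻⁶ mol.
Φ(unknown) = 7.82×10⁻⁸ / 7.739×10⁻⁶ = 0.010.

Φ = 0.010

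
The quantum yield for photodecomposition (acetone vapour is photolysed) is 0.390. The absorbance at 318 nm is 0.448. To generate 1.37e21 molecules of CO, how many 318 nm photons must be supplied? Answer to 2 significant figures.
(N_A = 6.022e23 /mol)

5.5e21 photons

Product: 1.37e21 / 6.022e23 = 0.002275 mol.
Photons that must be absorbed: 0.002275 / 0.390 = 0.005833 mol.
Fraction absorbed: 1 − 10^(−0.448) = 0.6435.
Incident photons needed: 0.005833 / 0.6435 = 0.009064 mol.
Photon count: 0.009064 × 6.022e23 = 5.5e21.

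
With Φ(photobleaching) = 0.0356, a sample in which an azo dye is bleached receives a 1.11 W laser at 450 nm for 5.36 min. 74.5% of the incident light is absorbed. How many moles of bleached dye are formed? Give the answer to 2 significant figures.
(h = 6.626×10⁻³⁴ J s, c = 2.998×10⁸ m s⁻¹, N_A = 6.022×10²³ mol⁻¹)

3.6×10⁻⁵ mol

Photon energy at 450 nm: hc/λ = (6.626×10⁻³⁴)(2.998×10⁸)/(450×10⁻⁹) = 4.414×10⁻¹⁹ J.
Energy delivered: (1.11 W)(321.6 s) = 357.0 J.
Photons incident: 357.0 / 4.414×10⁻¹⁹ = 8.088×10²⁰, i.e. 8.088×10²⁰/6.022×10²³ = 0.001343 mol.
Photons absorbed: 0.745 × 0.001343 = 0.001001 mol.
Product: Φ × n_abs = 0.0356 × 0.001001 = 3.564×10⁻⁵ mol.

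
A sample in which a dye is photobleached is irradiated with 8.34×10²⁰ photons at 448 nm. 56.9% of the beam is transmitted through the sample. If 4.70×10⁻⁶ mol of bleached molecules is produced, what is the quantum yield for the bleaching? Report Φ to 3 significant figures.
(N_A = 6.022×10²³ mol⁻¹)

Moles of photons: 8.34×10²⁰ / 6.022×10²³ = 0.001385 mol.
Fraction absorbed: 1 − 56.9/100 = 0.4310.
Photons absorbed: 0.4310 × 0.001385 = 5.969×10⁻⁴ mol.
Φ = 4.70×10⁻⁶ mol / 5.969×10⁻⁴ mol photons = 0.00787.

Φ = 0.00787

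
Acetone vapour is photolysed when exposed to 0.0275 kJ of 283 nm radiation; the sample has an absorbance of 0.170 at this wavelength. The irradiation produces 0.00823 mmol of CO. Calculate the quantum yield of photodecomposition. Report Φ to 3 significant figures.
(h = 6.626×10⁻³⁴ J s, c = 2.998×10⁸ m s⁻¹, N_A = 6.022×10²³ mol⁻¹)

Product: 0.00823 mmol = 8.23×10⁻⁶ mol.
Photon energy at 283 nm: hc/λ = (6.626×10⁻³⁴)(2.998×10⁸)/(283×10⁻⁹) = 7.019×10⁻¹⁹ J.
Incident energy: 0.0275 kJ = 27.5 J.
Photons incident: 27.5 / 7.019×10⁻¹⁹ = 3.918×10¹⁹, i.e. 3.918×10¹⁹/6.022×10²³ = 6.506×10⁻⁵ mol.
Fraction absorbed: 1 − 10^(−0.170) = 0.3239.
Photons absorbed: 0.3239 × 6.506×10⁻⁵ = 2.107×10⁻⁵ mol.
Φ = 8.23×10⁻⁶ mol / 2.107×10⁻⁵ mol photons = 0.391.

Φ = 0.391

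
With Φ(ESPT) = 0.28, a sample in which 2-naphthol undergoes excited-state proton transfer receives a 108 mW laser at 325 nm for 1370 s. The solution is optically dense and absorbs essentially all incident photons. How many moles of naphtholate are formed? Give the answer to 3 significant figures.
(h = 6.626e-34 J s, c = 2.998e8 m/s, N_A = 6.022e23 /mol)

1.13e-4 mol

Photon energy at 325 nm: hc/λ = (6.626e-34)(2.998e8)/(325e-9) = 6.112e-19 J.
Energy delivered: (108 mW)(1370 s) = 148.0 J.
Photons incident: 148.0 / 6.112e-19 = 2.421e20, i.e. 2.421e20/6.022e23 = 4.020e-4 mol.
Product: Φ × n_abs = 0.28 × 4.020e-4 = 1.126e-4 mol.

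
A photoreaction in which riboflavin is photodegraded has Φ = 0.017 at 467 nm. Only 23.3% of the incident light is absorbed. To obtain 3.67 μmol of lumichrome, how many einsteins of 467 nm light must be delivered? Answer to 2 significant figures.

9.3×10⁻⁴ einstein

Product: 3.67 μmol = 3.67×10⁻⁶ mol.
Photons that must be absorbed: 3.67×10⁻⁶ / 0.017 = 2.159×10⁻⁴ mol.
Incident photons needed: 2.159×10⁻⁴ / 0.233 = 9.266×10⁻⁴ mol.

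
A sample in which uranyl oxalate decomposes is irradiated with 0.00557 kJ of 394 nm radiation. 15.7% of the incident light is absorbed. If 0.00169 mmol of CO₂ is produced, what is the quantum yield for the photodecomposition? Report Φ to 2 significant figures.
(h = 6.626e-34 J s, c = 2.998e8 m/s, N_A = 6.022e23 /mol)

Product: 0.00169 mmol = 1.69e-6 mol.
Photon energy at 394 nm: hc/λ = (6.626e-34)(2.998e8)/(394e-9) = 5.042e-19 J.
Incident energy: 0.00557 kJ = 5.57 J.
Photons incident: 5.57 / 5.042e-19 = 1.105e19, i.e. 1.105e19/6.022e23 = 1.835e-5 mol.
Photons absorbed: 0.157 × 1.835e-5 = 2.881e-6 mol.
Φ = 1.69e-6 mol / 2.881e-6 mol photons = 0.59.

Φ = 0.59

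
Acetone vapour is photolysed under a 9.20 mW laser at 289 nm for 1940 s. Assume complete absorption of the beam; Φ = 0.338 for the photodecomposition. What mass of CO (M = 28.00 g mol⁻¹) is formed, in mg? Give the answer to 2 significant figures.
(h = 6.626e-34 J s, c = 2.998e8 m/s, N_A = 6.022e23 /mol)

0.41 mg

Photon energy at 289 nm: hc/λ = (6.626e-34)(2.998e8)/(289e-9) = 6.874e-19 J.
Energy delivered: (9.20 mW)(1940 s) = 17.85 J.
Photons incident: 17.85 / 6.874e-19 = 2.597e19, i.e. 2.597e19/6.022e23 = 4.313e-5 mol.
Product: Φ × n_abs = 0.338 × 4.313e-5 = 1.458e-5 mol.
Mass: 1.458e-5 × 28.00 = 4.082e-4 g = 0.41 mg.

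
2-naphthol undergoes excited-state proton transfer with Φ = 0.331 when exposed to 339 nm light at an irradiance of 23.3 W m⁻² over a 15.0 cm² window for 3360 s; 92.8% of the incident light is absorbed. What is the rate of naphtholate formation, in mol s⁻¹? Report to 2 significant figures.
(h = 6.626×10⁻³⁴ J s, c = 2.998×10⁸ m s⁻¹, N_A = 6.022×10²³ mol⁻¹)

3.0×10⁻⁸ mol s⁻¹

Photon energy at 339 nm: hc/λ = (6.626×10⁻³⁴)(2.998×10⁸)/(339×10⁻⁹) = 5.860×10⁻¹⁹ J.
Energy delivered: (23.3 W m⁻²)(15.0×10⁻⁴ m²)(3360 s) = 117.4 J.
Photons incident: 117.4 / 5.860×10⁻¹⁹ = 2.003×10²⁰, i.e. 2.003×10²⁰/6.022×10²³ = 3.326×10⁻⁴ mol.
Photons absorbed: 0.928 × 3.326×10⁻⁴ = 3.087×10⁻⁴ mol.
Product formed: 0.331 × 3.087×10⁻⁴ = 1.022×10⁻⁴ mol.
Rate: 1.022×10⁻⁴ / 3360 s = 3.0×10⁻⁸ mol s⁻¹.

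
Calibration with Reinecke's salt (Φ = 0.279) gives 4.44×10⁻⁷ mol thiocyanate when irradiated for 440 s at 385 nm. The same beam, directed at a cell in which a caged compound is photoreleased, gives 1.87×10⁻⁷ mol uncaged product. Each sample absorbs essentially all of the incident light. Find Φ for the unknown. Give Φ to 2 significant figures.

Φ = 0.12

Photons absorbed by the actinometer: 4.44×10⁻⁷ / 0.279 = 1.591×10⁻⁶ mol.
Φ(unknown) = 1.87×10⁻⁷ / 1.591×10⁻⁶ = 0.12.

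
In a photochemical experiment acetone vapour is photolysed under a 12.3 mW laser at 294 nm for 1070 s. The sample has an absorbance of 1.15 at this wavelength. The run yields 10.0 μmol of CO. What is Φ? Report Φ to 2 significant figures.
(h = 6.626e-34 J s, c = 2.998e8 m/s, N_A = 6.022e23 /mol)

Product: 10.0 μmol = 1.00e-5 mol.
Photon energy at 294 nm: hc/λ = (6.626e-34)(2.998e8)/(294e-9) = 6.757e-19 J.
Energy delivered: (12.3 mW)(1070 s) = 13.16 J.
Photons incident: 13.16 / 6.757e-19 = 1.948e19, i.e. 1.948e19/6.022e23 = 3.235e-5 mol.
Fraction absorbed: 1 − 10^(−1.15) = 0.9292.
Photons absorbed: 0.9292 × 3.235e-5 = 3.006e-5 mol.
Φ = 1.00e-5 mol / 3.006e-5 mol photons = 0.33.

Φ = 0.33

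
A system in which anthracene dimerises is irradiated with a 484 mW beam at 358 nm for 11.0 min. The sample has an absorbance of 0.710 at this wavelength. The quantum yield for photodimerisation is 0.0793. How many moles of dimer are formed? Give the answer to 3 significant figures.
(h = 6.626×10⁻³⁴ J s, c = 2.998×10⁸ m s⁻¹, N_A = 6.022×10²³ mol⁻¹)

6.10×10⁻⁵ mol

Photon energy at 358 nm: hc/λ = (6.626×10⁻³⁴)(2.998×10⁸)/(358×10⁻⁹) = 5.549×10⁻¹⁹ J.
Energy delivered: (484 mW)(660 s) = 319.4 J.
Photons incident: 319.4 / 5.549×10⁻¹⁹ = 5.756×10²⁰, i.e. 5.756×10²⁰/6.022×10²³ = 9.558×10⁻⁴ mol.
Fraction absorbed: 1 − 10^(−0.710) = 0.8050.
Photons absorbed: 0.8050 × 9.558×10⁻⁴ = 7.694×10⁻⁴ mol.
Product: Φ × n_abs = 0.0793 × 7.694×10⁻⁴ = 6.101×10⁻⁵ mol.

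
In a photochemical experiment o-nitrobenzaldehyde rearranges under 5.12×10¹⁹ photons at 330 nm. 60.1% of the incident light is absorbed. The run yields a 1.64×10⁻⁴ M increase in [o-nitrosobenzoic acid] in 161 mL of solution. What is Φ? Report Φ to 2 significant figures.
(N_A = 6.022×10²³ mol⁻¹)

Product: (1.64×10⁻⁴ M)(0.161 L) = 2.640×10⁻⁵ mol.
Moles of photons: 5.12×10¹⁹ / 6.022×10²³ = 8.502×10⁻⁵ mol.
Photons absorbed: 0.601 × 8.502×10⁻⁵ = 5.110×10⁻⁵ mol.
Φ = 2.640×10⁻⁵ mol / 5.110×10⁻⁵ mol photons = 0.52.

Φ = 0.52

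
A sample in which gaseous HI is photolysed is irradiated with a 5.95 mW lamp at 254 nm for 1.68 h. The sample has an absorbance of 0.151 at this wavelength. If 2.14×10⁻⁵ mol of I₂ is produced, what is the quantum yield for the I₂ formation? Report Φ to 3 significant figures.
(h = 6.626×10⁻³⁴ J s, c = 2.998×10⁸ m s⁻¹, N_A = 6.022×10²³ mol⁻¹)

Φ = 0.954

Photon energy at 254 nm: hc/λ = (6.626×10⁻³⁴)(2.998×10⁸)/(254×10⁻⁹) = 7.821×10⁻¹⁹ J.
Energy delivered: (5.95 mW)(6048 s) = 35.99 J.
Photons incident: 35.99 / 7.821×10⁻¹⁹ = 4.602×10¹⁹, i.e. 4.602×10¹⁹/6.022×10²³ = 7.642×10⁻⁵ mol.
Fraction absorbed: 1 − 10^(−0.151) = 0.2937.
Photons absorbed: 0.2937 × 7.642×10⁻⁵ = 2.244×10⁻⁵ mol.
Φ = 2.14×10⁻⁵ mol / 2.244×10⁻⁵ mol photons = 0.954.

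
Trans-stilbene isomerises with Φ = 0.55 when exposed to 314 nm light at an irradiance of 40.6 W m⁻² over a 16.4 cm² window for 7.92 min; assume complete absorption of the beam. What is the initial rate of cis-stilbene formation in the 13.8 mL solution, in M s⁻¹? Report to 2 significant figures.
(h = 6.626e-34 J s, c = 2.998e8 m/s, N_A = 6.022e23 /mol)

7.0e-6 M s⁻¹

Photon energy at 314 nm: hc/λ = (6.626e-34)(2.998e8)/(314e-9) = 6.326e-19 J.
Energy delivered: (40.6 W m⁻²)(16.4e-4 m²)(475.2 s) = 31.64 J.
Photons incident: 31.64 / 6.326e-19 = 5.002e19, i.e. 5.002e19/6.022e23 = 8.306e-5 mol.
Product formed: 0.55 × 8.306e-5 = 4.568e-5 mol.
Rate: 4.568e-5 mol / (475.2 s × 0.0138 L) = 7.0e-6 M s⁻¹.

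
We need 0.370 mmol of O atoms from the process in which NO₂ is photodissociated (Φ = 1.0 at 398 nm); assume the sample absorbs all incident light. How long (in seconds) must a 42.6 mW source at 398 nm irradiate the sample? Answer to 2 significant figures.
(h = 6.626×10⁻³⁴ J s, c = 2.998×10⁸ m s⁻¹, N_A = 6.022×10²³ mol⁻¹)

t ≈ 2600 s

Product: 0.370 mmol = 3.70×10⁻⁴ mol.
Photons that must be absorbed: 3.70×10⁻⁴ / 1.0 = 3.700×10⁻⁴ mol.
Photon energy: hc/λ = 4.991×10⁻¹⁹ J; per mole, 3.006×10⁵ J mol⁻¹.
Energy required: 3.700×10⁻⁴ × 3.006×10⁵ = 111.2 J.
Time: 111.2 J / 0.0426 W = 2600 s.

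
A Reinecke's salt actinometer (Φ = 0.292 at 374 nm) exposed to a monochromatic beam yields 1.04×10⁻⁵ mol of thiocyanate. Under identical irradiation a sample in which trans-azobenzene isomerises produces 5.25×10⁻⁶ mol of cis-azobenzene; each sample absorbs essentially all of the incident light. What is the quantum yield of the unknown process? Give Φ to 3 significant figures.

Photons absorbed by the actinometer: 1.04×10⁻⁵ / 0.292 = 3.562×10⁻⁵ mol.
Φ(unknown) = 5.25×10⁻⁶ / 3.562×10⁻⁵ = 0.147.

Φ = 0.147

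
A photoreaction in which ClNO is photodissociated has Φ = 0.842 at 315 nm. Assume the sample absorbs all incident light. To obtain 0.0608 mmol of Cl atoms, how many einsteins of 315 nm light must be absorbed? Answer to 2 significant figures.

7.2e-5 einstein

Product: 0.0608 mmol = 6.08e-5 mol.
Photons that must be absorbed: 6.08e-5 / 0.842 = 7.221e-5 mol.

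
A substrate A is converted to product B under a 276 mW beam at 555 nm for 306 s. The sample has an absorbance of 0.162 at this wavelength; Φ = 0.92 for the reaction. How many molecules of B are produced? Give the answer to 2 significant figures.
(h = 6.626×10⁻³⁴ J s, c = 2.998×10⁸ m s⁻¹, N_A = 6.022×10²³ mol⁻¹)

6.8×10¹⁹ molecules

Photon energy at 555 nm: hc/λ = (6.626×10⁻³⁴)(2.998×10⁸)/(555×10⁻⁹) = 3.579×10⁻¹⁹ J.
Energy delivered: (276 mW)(306 s) = 84.46 J.
Photons incident: 84.46 / 3.579×10⁻¹⁹ = 2.360×10²⁰, i.e. 2.360×10²⁰/6.022×10²³ = 3.919×10⁻⁴ mol.
Fraction absorbed: 1 − 10^(−0.162) = 0.3113.
Photons absorbed: 0.3113 × 3.919×10⁻⁴ = 1.220×10⁻⁴ mol.
Product: Φ × n_abs = 0.92 × 1.220×10⁻⁴ = 1.122×10⁻⁴ mol.
As a count: 1.122×10⁻⁴ × 6.022×10²³ = 6.8×10¹⁹.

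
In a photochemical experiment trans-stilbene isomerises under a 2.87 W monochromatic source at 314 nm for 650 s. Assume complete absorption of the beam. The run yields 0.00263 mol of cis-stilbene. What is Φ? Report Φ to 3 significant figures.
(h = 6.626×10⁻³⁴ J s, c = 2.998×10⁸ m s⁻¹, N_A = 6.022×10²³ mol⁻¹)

Φ = 0.537

Photon energy at 314 nm: hc/λ = (6.626×10⁻³⁴)(2.998×10⁸)/(314×10⁻⁹) = 6.326×10⁻¹⁹ J.
Energy delivered: (2.87 W)(650 s) = 1866 J.
Photons incident: 1866 / 6.326×10⁻¹⁹ = 2.950×10²¹, i.e. 2.950×10²¹/6.022×10²³ = 0.004899 mol.
Φ = 0.00263 mol / 0.004899 mol photons = 0.537.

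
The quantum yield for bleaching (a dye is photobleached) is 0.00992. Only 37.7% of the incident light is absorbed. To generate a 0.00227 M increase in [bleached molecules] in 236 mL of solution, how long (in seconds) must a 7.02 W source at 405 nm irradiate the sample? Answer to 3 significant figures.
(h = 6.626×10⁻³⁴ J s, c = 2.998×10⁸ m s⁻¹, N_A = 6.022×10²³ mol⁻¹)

t ≈ 6030 s

Product: (0.00227 M)(0.236 L) = 5.357×10⁻⁴ mol.
Photons that must be absorbed: 5.357×10⁻⁴ / 0.00992 = 0.05400 mol.
Incident photons needed: 0.05400 / 0.377 = 0.1432 mol.
Photon energy: hc/λ = 4.905×10⁻¹⁹ J; per mole, 2.954×10⁵ J mol⁻¹.
Energy required: 0.1432 × 2.954×10⁵ = 4.230×10⁴ J.
Time: 4.230×10⁴ J / 7.02 W = 6030 s.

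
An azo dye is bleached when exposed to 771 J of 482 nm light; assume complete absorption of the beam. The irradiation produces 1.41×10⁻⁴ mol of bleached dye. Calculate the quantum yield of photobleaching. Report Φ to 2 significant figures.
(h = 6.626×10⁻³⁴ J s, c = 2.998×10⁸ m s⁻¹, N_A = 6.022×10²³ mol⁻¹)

Φ = 0.045

Photon energy at 482 nm: hc/λ = (6.626×10⁻³⁴)(2.998×10⁸)/(482×10⁻⁹) = 4.121×10⁻¹⁹ J.
Photons incident: 771 / 4.121×10⁻¹⁹ = 1.871×10²¹, i.e. 1.871×10²¹/6.022×10²³ = 0.003107 mol.
Φ = 1.41×10⁻⁴ mol / 0.003107 mol photons = 0.045.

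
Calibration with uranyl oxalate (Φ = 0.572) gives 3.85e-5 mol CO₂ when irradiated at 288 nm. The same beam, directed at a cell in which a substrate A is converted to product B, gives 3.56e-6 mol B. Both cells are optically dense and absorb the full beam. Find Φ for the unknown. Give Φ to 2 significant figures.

Φ = 0.053

Photons absorbed by the actinometer: 3.85e-5 / 0.572 = 6.731e-5 mol.
Φ(unknown) = 3.56e-6 / 6.731e-5 = 0.053.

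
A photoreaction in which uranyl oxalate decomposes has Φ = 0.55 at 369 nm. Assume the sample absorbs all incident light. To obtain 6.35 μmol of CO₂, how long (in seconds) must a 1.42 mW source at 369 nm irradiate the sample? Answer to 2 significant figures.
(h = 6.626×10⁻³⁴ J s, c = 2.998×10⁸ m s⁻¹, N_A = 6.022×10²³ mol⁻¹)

Product: 6.35 μmol = 6.35×10⁻⁶ mol.
Photons that must be absorbed: 6.35×10⁻⁶ / 0.55 = 1.155×10⁻⁵ mol.
Photon energy: hc/λ = 5.383×10⁻¹⁹ J; per mole, 3.242×10⁵ J mol⁻¹.
Energy required: 1.155×10⁻⁵ × 3.242×10⁵ = 3.745 J.
Time: 3.745 J / 0.00142 W = 2600 s.

t ≈ 2600 s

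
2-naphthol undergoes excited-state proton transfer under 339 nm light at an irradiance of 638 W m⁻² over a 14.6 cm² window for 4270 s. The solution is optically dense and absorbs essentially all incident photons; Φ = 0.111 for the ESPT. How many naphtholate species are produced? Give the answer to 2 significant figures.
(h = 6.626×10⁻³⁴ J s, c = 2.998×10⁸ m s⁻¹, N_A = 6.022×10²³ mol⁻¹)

7.5×10²⁰ species

Photon energy at 339 nm: hc/λ = (6.626×10⁻³⁴)(2.998×10⁸)/(339×10⁻⁹) = 5.860×10⁻¹⁹ J.
Energy delivered: (638 W m⁻²)(14.6×10⁻⁴ m²)(4270 s) = 3977 J.
Photons incident: 3977 / 5.860×10⁻¹⁹ = 6.787×10²¹, i.e. 6.787×10²¹/6.022×10²³ = 0.01127 mol.
Product: Φ × n_abs = 0.111 × 0.01127 = 0.001251 mol.
As a count: 0.001251 × 6.022×10²³ = 7.5×10²⁰.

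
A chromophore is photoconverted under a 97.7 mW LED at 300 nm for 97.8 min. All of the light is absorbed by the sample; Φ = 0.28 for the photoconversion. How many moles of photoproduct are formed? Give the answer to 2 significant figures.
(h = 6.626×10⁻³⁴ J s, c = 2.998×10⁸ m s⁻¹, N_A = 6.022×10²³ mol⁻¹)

Photon energy at 300 nm: hc/λ = (6.626×10⁻³⁴)(2.998×10⁸)/(300×10⁻⁹) = 6.622×10⁻¹⁹ J.
Energy delivered: (97.7 mW)(5868 s) = 573.3 J.
Photons incident: 573.3 / 6.622×10⁻¹⁹ = 8.658×10²⁰, i.e. 8.658×10²⁰/6.022×10²³ = 0.001438 mol.
Product: Φ × n_abs = 0.28 × 0.001438 = 4.026×10⁻⁴ mol.

4.0×10⁻⁴ mol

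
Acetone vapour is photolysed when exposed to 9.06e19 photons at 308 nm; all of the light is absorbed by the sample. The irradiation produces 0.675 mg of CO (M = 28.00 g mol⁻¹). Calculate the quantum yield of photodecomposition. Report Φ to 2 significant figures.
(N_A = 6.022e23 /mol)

Product: 0.675 mg / 28.00 g mol⁻¹ = 2.411e-5 mol.
Moles of photons: 9.06e19 / 6.022e23 = 1.504e-4 mol.
Φ = 2.411e-5 mol / 1.504e-4 mol photons = 0.16.

Φ = 0.16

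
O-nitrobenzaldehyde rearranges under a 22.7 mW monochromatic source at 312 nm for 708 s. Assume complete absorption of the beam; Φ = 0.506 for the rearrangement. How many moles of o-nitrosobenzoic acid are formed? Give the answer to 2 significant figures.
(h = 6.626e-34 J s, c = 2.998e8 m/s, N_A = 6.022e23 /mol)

2.1e-5 mol

Photon energy at 312 nm: hc/λ = (6.626e-34)(2.998e8)/(312e-9) = 6.367e-19 J.
Energy delivered: (22.7 mW)(708 s) = 16.07 J.
Photons incident: 16.07 / 6.367e-19 = 2.524e19, i.e. 2.524e19/6.022e23 = 4.191e-5 mol.
Product: Φ × n_abs = 0.506 × 4.191e-5 = 2.121e-5 mol.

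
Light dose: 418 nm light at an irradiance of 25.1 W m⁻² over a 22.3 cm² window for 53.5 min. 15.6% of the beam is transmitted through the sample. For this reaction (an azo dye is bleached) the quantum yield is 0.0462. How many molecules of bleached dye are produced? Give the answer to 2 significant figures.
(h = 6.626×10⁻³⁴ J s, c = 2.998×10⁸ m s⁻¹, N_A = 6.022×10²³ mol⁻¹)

1.5×10¹⁹ molecules

Photon energy at 418 nm: hc/λ = (6.626×10⁻³⁴)(2.998×10⁸)/(418×10⁻⁹) = 4.752×10⁻¹⁹ J.
Energy delivered: (25.1 W m⁻²)(22.3×10⁻⁴ m²)(3210 s) = 179.7 J.
Photons incident: 179.7 / 4.752×10⁻¹⁹ = 3.782×10²⁰, i.e. 3.782×10²⁰/6.022×10²³ = 6.280×10⁻⁴ mol.
Fraction absorbed: 1 − 15.6/100 = 0.8440.
Photons absorbed: 0.8440 × 6.280×10⁻⁴ = 5.300×10⁻⁴ mol.
Product: Φ × n_abs = 0.0462 × 5.300×10⁻⁴ = 2.449×10⁻⁵ mol.
As a count: 2.449×10⁻⁵ × 6.022×10²³ = 1.5×10¹⁹.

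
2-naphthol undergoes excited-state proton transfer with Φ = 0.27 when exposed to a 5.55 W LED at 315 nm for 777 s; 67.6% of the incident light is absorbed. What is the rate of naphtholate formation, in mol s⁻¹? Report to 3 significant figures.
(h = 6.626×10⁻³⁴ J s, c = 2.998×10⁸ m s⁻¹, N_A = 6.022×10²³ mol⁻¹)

2.67×10⁻⁶ mol s⁻¹

Photon energy at 315 nm: hc/λ = (6.626×10⁻³⁴)(2.998×10⁸)/(315×10⁻⁹) = 6.306×10⁻¹⁹ J.
Energy delivered: (5.55 W)(777 s) = 4312 J.
Photons incident: 4312 / 6.306×10⁻¹⁹ = 6.838×10²¹, i.e. 6.838×10²¹/6.022×10²³ = 0.01136 mol.
Photons absorbed: 0.676 × 0.01136 = 0.007679 mol.
Product formed: 0.27 × 0.007679 = 0.002073 mol.
Rate: 0.002073 / 777 s = 2.67×10⁻⁶ mol s⁻¹.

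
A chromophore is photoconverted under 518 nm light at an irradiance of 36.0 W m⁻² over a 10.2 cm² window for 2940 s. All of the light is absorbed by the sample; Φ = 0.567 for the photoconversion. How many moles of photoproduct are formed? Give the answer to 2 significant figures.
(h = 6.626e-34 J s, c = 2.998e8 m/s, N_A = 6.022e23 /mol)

Photon energy at 518 nm: hc/λ = (6.626e-34)(2.998e8)/(518e-9) = 3.835e-19 J.
Energy delivered: (36.0 W m⁻²)(10.2e-4 m²)(2940 s) = 108.0 J.
Photons incident: 108.0 / 3.835e-19 = 2.816e20, i.e. 2.816e20/6.022e23 = 4.676e-4 mol.
Product: Φ × n_abs = 0.567 × 4.676e-4 = 2.651e-4 mol.

2.7e-4 mol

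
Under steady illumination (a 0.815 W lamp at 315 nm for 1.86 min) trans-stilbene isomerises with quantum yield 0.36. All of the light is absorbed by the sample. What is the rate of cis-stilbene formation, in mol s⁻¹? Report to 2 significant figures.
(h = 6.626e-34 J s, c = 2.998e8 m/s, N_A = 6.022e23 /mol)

Photon energy at 315 nm: hc/λ = (6.626e-34)(2.998e8)/(315e-9) = 6.306e-19 J.
Energy delivered: (0.815 W)(111.6 s) = 90.95 J.
Photons incident: 90.95 / 6.306e-19 = 1.442e20, i.e. 1.442e20/6.022e23 = 2.395e-4 mol.
Product formed: 0.36 × 2.395e-4 = 8.622e-5 mol.
Rate: 8.622e-5 / 111.6 s = 7.7e-7 mol s⁻¹.

7.7e-7 mol s⁻¹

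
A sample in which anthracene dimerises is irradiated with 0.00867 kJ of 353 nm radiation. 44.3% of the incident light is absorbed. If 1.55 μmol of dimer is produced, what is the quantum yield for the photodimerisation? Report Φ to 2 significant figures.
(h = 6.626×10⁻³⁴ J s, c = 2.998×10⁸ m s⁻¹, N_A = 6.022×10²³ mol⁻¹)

Product: 1.55 μmol = 1.55×10⁻⁶ mol.
Photon energy at 353 nm: hc/λ = (6.626×10⁻³⁴)(2.998×10⁸)/(353×10⁻⁹) = 5.627×10⁻¹⁹ J.
Incident energy: 0.00867 kJ = 8.67 J.
Photons incident: 8.67 / 5.627×10⁻¹⁹ = 1.541×10¹⁹, i.e. 1.541×10¹⁹/6.022×10²³ = 2.559×10⁻⁵ mol.
Photons absorbed: 0.443 × 2.559×10⁻⁵ = 1.134×10⁻⁵ mol.
Φ = 1.55×10⁻⁶ mol / 1.134×10⁻⁵ mol photons = 0.14.

Φ = 0.14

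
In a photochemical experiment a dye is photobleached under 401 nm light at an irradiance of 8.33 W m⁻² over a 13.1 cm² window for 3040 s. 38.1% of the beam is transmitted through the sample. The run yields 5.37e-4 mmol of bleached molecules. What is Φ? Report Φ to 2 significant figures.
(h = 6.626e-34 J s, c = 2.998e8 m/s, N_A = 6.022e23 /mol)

Φ = 0.0078

Product: 5.37e-4 mmol = 5.37e-7 mol.
Photon energy at 401 nm: hc/λ = (6.626e-34)(2.998e8)/(401e-9) = 4.954e-19 J.
Energy delivered: (8.33 W m⁻²)(13.1e-4 m²)(3040 s) = 33.17 J.
Photons incident: 33.17 / 4.954e-19 = 6.696e19, i.e. 6.696e19/6.022e23 = 1.112e-4 mol.
Fraction absorbed: 1 − 38.1/100 = 0.6190.
Photons absorbed: 0.6190 × 1.112e-4 = 6.883e-5 mol.
Φ = 5.37e-7 mol / 6.883e-5 mol photons = 0.0078.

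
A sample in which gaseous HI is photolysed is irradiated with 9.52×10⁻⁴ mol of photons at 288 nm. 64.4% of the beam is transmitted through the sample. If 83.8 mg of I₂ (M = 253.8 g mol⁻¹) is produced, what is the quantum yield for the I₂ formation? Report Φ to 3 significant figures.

Φ = 0.974

Product: 83.8 mg / 253.8 g mol⁻¹ = 3.302×10⁻⁴ mol.
Fraction absorbed: 1 − 64.4/100 = 0.3560.
Photons absorbed: 0.3560 × 9.52×10⁻⁴ = 3.389×10⁻⁴ mol.
Φ = 3.302×10⁻⁴ mol / 3.389×10⁻⁴ mol photons = 0.974.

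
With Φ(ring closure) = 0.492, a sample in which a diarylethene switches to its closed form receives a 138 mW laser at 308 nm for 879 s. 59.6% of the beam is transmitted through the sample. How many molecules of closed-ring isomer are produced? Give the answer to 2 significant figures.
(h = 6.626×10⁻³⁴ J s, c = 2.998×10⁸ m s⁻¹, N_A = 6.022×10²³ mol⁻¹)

3.7×10¹⁹ molecules

Photon energy at 308 nm: hc/λ = (6.626×10⁻³⁴)(2.998×10⁸)/(308×10⁻⁹) = 6.450×10⁻¹⁹ J.
Energy delivered: (138 mW)(879 s) = 121.3 J.
Photons incident: 121.3 / 6.450×10⁻¹⁹ = 1.881×10²⁰, i.e. 1.881×10²⁰/6.022×10²³ = 3.124×10⁻⁴ mol.
Fraction absorbed: 1 − 59.6/100 = 0.4040.
Photons absorbed: 0.4040 × 3.124×10⁻⁴ = 1.262×10⁻⁴ mol.
Product: Φ × n_abs = 0.492 × 1.262×10⁻⁴ = 6.209×10⁻⁵ mol.
As a count: 6.209×10⁻⁵ × 6.022×10²³ = 3.7×10¹⁹.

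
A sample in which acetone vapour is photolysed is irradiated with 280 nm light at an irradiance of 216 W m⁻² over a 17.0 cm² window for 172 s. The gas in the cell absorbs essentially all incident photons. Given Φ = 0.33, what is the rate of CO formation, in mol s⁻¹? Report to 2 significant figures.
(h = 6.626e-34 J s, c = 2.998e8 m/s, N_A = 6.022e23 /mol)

2.8e-7 mol s⁻¹

Photon energy at 280 nm: hc/λ = (6.626e-34)(2.998e8)/(280e-9) = 7.095e-19 J.
Energy delivered: (216 W m⁻²)(17.0e-4 m²)(172 s) = 63.16 J.
Photons incident: 63.16 / 7.095e-19 = 8.902e19, i.e. 8.902e19/6.022e23 = 1.478e-4 mol.
Product formed: 0.33 × 1.478e-4 = 4.877e-5 mol.
Rate: 4.877e-5 / 172 s = 2.8e-7 mol s⁻¹.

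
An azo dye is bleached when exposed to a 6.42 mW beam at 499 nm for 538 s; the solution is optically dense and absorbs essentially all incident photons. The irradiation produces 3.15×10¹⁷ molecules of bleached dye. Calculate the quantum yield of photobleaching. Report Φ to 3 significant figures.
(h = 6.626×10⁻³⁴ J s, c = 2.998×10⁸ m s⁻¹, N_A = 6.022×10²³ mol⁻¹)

Product: 3.15×10¹⁷ / 6.022×10²³ = 5.231×10⁻⁷ mol.
Photon energy at 499 nm: hc/λ = (6.626×10⁻³⁴)(2.998×10⁸)/(499×10⁻⁹) = 3.981×10⁻¹⁹ J.
Energy delivered: (6.42 mW)(538 s) = 3.454 J.
Photons incident: 3.454 / 3.981×10⁻¹⁹ = 8.676×10¹⁸, i.e. 8.676×10¹⁸/6.022×10²³ = 1.441×10⁻⁵ mol.
Φ = 5.231×10⁻⁷ mol / 1.441×10⁻⁵ mol photons = 0.0363.

Φ = 0.0363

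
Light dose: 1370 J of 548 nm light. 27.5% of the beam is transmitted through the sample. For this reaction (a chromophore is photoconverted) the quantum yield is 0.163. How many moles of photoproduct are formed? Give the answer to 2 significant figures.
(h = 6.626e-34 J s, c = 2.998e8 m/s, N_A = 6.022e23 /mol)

Photon energy at 548 nm: hc/λ = (6.626e-34)(2.998e8)/(548e-9) = 3.625e-19 J.
Photons incident: 1370 / 3.625e-19 = 3.779e21, i.e. 3.779e21/6.022e23 = 0.006275 mol.
Fraction absorbed: 1 − 27.5/100 = 0.7250.
Photons absorbed: 0.7250 × 0.006275 = 0.004549 mol.
Product: Φ × n_abs = 0.163 × 0.004549 = 7.415e-4 mol.

7.4e-4 mol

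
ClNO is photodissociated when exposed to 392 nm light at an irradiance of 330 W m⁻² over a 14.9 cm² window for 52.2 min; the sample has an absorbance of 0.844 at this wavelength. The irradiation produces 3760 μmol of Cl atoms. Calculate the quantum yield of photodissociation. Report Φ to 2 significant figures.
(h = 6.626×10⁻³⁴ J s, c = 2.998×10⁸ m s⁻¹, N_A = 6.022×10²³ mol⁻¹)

Φ = 0.87

Product: 3760 μmol = 0.00376 mol.
Photon energy at 392 nm: hc/λ = (6.626×10⁻³⁴)(2.998×10⁸)/(392×10⁻⁹) = 5.068×10⁻¹⁹ J.
Energy delivered: (330 W m⁻²)(14.9×10⁻⁴ m²)(3132 s) = 1540 J.
Photons incident: 1540 / 5.068×10⁻¹⁹ = 3.039×10²¹, i.e. 3.039×10²¹/6.022×10²³ = 0.005046 mol.
Fraction absorbed: 1 − 10^(−0.844) = 0.8568.
Photons absorbed: 0.8568 × 0.005046 = 0.004323 mol.
Φ = 0.00376 mol / 0.004323 mol photons = 0.87.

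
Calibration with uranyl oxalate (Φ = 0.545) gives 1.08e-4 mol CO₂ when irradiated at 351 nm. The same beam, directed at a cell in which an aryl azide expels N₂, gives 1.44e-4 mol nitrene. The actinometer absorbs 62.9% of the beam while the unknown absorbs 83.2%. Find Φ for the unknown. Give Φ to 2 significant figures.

Photons absorbed by the actinometer: 1.08e-4 / 0.545 = 1.982e-4 mol.
Incident flux: 1.982e-4 / 0.629 = 3.151e-4 einstein.
Absorbed by unknown: 0.832 × 3.151e-4 = 2.622e-4 mol.
Φ(unknown) = 1.44e-4 / 2.622e-4 = 0.55.

Φ = 0.55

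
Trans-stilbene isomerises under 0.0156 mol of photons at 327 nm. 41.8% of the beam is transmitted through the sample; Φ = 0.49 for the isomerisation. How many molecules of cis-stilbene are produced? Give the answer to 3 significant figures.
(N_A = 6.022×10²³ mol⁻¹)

2.68×10²¹ molecules

Fraction absorbed: 1 − 41.8/100 = 0.5820.
Photons absorbed: 0.5820 × 0.0156 = 0.009079 mol.
Product: Φ × n_abs = 0.49 × 0.009079 = 0.004449 mol.
As a count: 0.004449 × 6.022×10²³ = 2.68×10²¹.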